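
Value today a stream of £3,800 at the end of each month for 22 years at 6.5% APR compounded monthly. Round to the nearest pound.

£533,005

Periodic rate i = 0.065/12 = 0.00541667; n = 22 × 12 = 264 periods.
PV = 3800 × [1 − (1+0.00541667)^(−264)] / 0.00541667 = 3800 × 140.264456 = 533,004.9328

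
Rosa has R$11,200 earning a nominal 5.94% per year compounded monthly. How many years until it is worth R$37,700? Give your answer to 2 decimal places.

Periodic rate i = 0.0594/12 = 0.00495.
n = ln(37700/11200) / ln(1+0.00495) = ln(3.36607) / 0.004938 = 245.8076 months
= 245.8076/12 years

20.48 years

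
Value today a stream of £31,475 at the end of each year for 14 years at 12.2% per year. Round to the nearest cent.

PV = 31475 × [1 − (1+0.122)^(−14)] / 0.122 = 31475 × 6.560884 = 206,503.8165

£206,503.82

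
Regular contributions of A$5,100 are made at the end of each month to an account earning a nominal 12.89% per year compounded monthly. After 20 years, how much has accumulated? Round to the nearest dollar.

i = 0.1289/12 = 0.0107417 per month; n = 20·12 = 240.
FV = 5100 × [(1+0.0107417)^240 − 1] / 0.0107417 = 5100 × 1116.301824 = 5,693,139.3021

A$5,693,139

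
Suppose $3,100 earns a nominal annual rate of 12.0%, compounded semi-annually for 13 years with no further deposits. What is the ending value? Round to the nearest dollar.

$14,103

With 2 periods per year: i = 0.06, n = 26.
3,100 × (1+0.06)^26 = 3,100 × 4.549383 = 14,103.0872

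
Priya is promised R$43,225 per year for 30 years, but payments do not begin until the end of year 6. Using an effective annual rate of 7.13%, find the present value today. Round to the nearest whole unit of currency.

R$375,206

Value one period before first payment (t=5): 43225 × [1 − (1+0.0713)^(−30)] / 0.0713 = 43225 × 12.248696 = 529,449.8803
PV₀ = 529,449.8803 / (1+0.0713)^5 = 529,449.8803 / 1.411093 = 375,205.6158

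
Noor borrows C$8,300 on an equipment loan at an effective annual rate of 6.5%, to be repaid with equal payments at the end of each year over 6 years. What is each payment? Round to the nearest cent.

C$1,714.52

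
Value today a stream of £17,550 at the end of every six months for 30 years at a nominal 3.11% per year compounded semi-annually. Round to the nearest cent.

Periodic rate i = 0.0311/2 = 0.01555; n = 30 × 2 = 60 periods.
PV = PMT · [1 − (1+i)^(−n)] / i = 17550 · 38.829177 = 681,452.0606

£681,452.06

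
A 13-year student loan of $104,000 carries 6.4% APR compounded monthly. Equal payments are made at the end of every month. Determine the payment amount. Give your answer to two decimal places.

i = 0.064/12 = 0.00533333 per month; n = 13·12 = 156.
Annuity-PV factor = 105.723521; PMT = 104000 / 105.723521 = 983.6978

$983.70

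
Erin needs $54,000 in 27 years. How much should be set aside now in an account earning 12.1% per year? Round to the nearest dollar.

PV = FV·(1+i)^(−n) = 54,000 × 0.045777 = 2,471.9644

$2,472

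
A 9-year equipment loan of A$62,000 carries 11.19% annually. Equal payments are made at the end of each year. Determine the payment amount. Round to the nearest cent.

A$11,280.13

Annuity-PV factor = 5.496393; PMT = 62000 / 5.496393 = 11,280.1252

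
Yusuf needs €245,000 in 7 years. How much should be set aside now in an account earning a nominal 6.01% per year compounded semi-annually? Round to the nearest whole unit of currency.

i = 0.0601/2 = 0.03005 per half-year; n = 7·2 = 14.
PV = FV·(1+i)^(−n) = 245,000 × 0.660669 = 161,863.8232

€161,864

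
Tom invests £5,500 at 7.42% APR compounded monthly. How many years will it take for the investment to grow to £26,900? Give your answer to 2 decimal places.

21.46 years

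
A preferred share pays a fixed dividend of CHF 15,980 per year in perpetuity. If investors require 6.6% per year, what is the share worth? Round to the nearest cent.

PV = PMT / i = 15980 / 0.066 = 242,121.2121

CHF 242,121.21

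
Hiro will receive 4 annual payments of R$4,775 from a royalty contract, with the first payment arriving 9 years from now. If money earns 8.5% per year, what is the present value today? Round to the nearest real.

R$8,144

Value one period before first payment (t=8): 4775 × [1 − (1+0.085)^(−4)] / 0.085 = 4775 × 3.275597 = 15,640.9740
PV₀ = 15,640.9740 / (1+0.085)^8 = 15,640.9740 / 1.920604 = 8,143.7773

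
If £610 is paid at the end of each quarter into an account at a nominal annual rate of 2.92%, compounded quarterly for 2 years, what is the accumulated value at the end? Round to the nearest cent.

With 4 periods per year: i = 0.0073, n = 8.
FV = PMT · [(1+i)^n − 1] / i = 610 · 8.207412 = 5,006.5211

£5,006.52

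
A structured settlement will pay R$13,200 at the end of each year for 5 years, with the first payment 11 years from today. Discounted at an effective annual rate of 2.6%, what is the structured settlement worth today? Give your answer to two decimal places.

R$47,305.79

Value one period before first payment (t=10): 13200 × [1 − (1+0.026)^(−5)] / 0.026 = 13200 × 4.632485 = 61,148.8002
PV₀ = 61,148.8002 / (1+0.026)^10 = 61,148.8002 / 1.292628 = 47,305.7936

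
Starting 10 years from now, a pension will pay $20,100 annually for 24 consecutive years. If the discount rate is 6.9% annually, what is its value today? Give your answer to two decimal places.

Value one period before first payment (t=9): 20100 × [1 − (1+0.069)^(−24)] / 0.069 = 20100 × 11.570715 = 232,571.3672
Discount back 9 years: 232,571.3672 × (1+0.069)^(−9) = 232,571.3672 × 0.548530 = 127,572.4508

$127,572.45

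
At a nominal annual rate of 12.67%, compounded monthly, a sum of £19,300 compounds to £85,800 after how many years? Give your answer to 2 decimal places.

11.84 years

Periodic rate i = 0.1267/12 = 0.0105583.
n = ln(85800/19300) / ln(1+0.0105583) = ln(4.44560) / 0.010503 = 142.0467 months
= 142.0467/12 years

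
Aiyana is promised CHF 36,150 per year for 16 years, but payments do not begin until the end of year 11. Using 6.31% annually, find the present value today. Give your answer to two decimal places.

PV at t=10 (ordinary 16-year annuity): 36150 × a(16|0.0631) = 36150 × 9.894191 = 357,674.9922
Discount back 10 years: 357,674.9922 × (1+0.0631)^(−10) = 357,674.9922 × 0.542324 = 193,975.7300

CHF 193,975.73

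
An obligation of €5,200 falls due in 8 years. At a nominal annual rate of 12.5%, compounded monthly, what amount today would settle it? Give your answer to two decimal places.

Periodic rate i = 0.125/12 = 0.0104167; n = 8 × 12 = 96 periods.
Discount factor = (1+0.0104167)^(−96) = 0.369787; PV = 5,200 × 0.369787 = 1,922.8935

€1,922.89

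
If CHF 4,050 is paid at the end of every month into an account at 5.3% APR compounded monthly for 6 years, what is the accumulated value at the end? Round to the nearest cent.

With 12 periods per year: i = 0.00441667, n = 72.
FV = PMT · [(1+i)^n − 1] / i = 4050 · 84.546628 = 342,413.8444

CHF 342,413.84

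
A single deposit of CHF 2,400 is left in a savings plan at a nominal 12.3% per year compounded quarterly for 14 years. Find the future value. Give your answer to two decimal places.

CHF 13,085.75

With 4 periods per year: i = 0.03075, n = 56.
2,400 × (1+0.03075)^56 = 2,400 × 5.452394 = 13,085.7457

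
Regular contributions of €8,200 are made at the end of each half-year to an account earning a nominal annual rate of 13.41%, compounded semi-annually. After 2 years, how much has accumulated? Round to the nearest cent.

€36,248.79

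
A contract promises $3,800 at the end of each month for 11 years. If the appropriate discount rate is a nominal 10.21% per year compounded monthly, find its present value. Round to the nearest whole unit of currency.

$300,657

With 12 periods per year: i = 0.00850833, n = 132.
Annuity factor a(132|0.00850833) = 79.120207; PV = 3800 × 79.120207 = 300,656.7877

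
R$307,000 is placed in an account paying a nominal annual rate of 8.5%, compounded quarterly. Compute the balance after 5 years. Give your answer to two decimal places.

With 4 periods per year: i = 0.02125, n = 20.
307,000 × (1+0.02125)^20 = 307,000 × 1.522795 = 467,498.0097

R$467,498.01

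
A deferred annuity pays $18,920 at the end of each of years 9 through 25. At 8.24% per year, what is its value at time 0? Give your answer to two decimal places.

Value one period before first payment (t=8): 18920 × [1 − (1+0.0824)^(−17)] / 0.0824 = 18920 × 8.977425 = 169,852.8874
Discount back 8 years: 169,852.8874 × (1+0.0824)^(−8) = 169,852.8874 × 0.530759 = 90,151.0243

$90,151.02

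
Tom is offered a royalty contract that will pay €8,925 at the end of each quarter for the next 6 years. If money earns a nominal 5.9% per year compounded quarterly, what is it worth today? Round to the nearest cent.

€179,291.50

With 4 periods per year: i = 0.01475, n = 24.
Annuity factor a(24|0.01475) = 20.088684; PV = 8925 × 20.088684 = 179,291.5033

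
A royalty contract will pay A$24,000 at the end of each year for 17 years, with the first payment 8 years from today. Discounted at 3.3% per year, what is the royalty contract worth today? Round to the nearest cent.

Value one period before first payment (t=7): 24000 × [1 − (1+0.033)^(−17)] / 0.033 = 24000 × 12.853626 = 308,487.0347
Discount back 7 years: 308,487.0347 × (1+0.033)^(−7) = 308,487.0347 × 0.796705 = 245,773.2799

A$245,773.28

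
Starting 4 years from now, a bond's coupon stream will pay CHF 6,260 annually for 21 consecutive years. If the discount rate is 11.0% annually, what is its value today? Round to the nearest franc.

PV at t=3 (ordinary 21-year annuity): 6260 × a(21|0.11) = 6260 × 8.075070 = 50,549.9406
PV₀ = 50,549.9406 / (1+0.11)^3 = 50,549.9406 / 1.367631 = 36,961.6809

CHF 36,962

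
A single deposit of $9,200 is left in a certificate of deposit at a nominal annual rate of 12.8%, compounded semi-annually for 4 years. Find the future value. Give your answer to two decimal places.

With 2 periods per year: i = 0.064, n = 8.
FV = 9,200 × (1 + 0.064)^8 = 15,111.9619

$15,111.96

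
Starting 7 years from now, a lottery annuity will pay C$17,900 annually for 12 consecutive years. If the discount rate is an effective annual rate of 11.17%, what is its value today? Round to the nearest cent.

Value one period before first payment (t=6): 17900 × [1 − (1+0.1117)^(−12)] / 0.1117 = 17900 × 6.440112 = 115,278.0100
PV₀ = 115,278.0100 / (1+0.1117)^6 = 115,278.0100 / 1.887668 = 61,069.0040

C$61,069.00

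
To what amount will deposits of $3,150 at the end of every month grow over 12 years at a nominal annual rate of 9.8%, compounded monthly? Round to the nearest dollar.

Periodic rate i = 0.098/12 = 0.00816667; n = 12 × 12 = 144 periods.
FV = 3150 × [(1+0.00816667)^144 − 1] / 0.00816667 = 3150 × 272.563925 = 858,576.3650

$858,576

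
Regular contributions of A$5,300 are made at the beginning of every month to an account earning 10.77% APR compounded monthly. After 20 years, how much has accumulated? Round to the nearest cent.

A$4,490,672.04

With 12 periods per year: i = 0.008975, n = 240.
FV = PMT · [(1+i)^n − 1] / i × (1+i) = 5300 · 847.296611 = 4,490,672.0380
Payments are at the start of each period, so multiply by (1+i).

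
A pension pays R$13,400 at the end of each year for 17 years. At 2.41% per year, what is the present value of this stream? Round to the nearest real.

PV = 13400 × [1 − (1+0.0241)^(−17)] / 0.0241 = 13400 × 13.813990 = 185,107.4609

R$185,107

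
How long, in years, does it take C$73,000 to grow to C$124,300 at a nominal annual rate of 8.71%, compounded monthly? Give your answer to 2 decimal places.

Periodic rate i = 0.0871/12 = 0.00725833.
(1+i)^n = 124300/73000 = 1.70274, so n = ln 1.70274 / ln 1.00726 = 73.5937 months
= 73.5937/12 years

6.13 years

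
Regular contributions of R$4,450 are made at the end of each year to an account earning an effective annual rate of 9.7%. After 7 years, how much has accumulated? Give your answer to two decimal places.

R$41,830.79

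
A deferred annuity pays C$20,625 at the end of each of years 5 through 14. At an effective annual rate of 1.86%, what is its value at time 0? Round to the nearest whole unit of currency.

Value one period before first payment (t=4): 20625 × [1 − (1+0.0186)^(−10)] / 0.0186 = 20625 × 9.048739 = 186,630.2462
PV₀ = 186,630.2462 / (1+0.0186)^4 = 186,630.2462 / 1.076502 = 173,367.3622

C$173,367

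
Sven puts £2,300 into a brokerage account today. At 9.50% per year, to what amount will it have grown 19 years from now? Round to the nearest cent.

£12,900.19

2,300 × (1+0.095)^19 = 2,300 × 5.608778 = 12,900.1898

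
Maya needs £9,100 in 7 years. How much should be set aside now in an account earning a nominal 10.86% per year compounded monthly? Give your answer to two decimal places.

Periodic rate i = 0.1086/12 = 0.00905; n = 7 × 12 = 84 periods.
Discount factor = (1+0.00905)^(−84) = 0.469174; PV = 9,100 × 0.469174 = 4,269.4871

£4,269.49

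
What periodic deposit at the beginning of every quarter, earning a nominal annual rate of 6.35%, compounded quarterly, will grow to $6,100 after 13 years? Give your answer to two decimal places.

Periodic rate i = 0.0635/4 = 0.015875; n = 13 × 4 = 52 periods.
PMT = 6100 / ( [(1+0.015875)^52 − 1] / 0.015875 × (1+i) ) = 6100 / 81.159105 = 75.1610

$75.16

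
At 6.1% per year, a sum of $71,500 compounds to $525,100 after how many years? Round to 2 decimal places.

(1+i)^n = 525100/71500 = 7.34406, so n = ln 7.34406 / ln 1.061 = 33.6738 years

33.67 years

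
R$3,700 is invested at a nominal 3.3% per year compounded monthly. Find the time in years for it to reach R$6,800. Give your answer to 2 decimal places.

18.47 years

Periodic rate i = 0.033/12 = 0.00275.
(1+i)^n = 6800/3700 = 1.83784, so n = ln 1.83784 / ln 1.00275 = 221.6095 months
= 221.6095/12 years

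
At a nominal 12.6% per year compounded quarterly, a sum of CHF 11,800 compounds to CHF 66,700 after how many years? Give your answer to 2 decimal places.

Periodic rate i = 0.126/4 = 0.0315.
n = ln(66700/11800) / ln(1+0.0315) = ln(5.65254) / 0.031014 = 55.8490 quarters
= 55.8490/4 years

13.96 years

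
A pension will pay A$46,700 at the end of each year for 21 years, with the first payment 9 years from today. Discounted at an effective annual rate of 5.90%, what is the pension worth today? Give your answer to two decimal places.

PV at t=8 (ordinary 21-year annuity): 46700 × a(21|0.059) = 46700 × 11.863662 = 554,033.0290
PV₀ = 554,033.0290 / (1+0.059)^8 = 554,033.0290 / 1.581859 = 350,241.7993

A$350,241.80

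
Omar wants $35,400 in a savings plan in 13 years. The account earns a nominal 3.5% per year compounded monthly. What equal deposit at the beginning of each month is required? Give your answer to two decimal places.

$179.00

With 12 periods per year: i = 0.00291667, n = 156.
FV-annuity factor × (1+i) = 197.762525; PMT = 35400 / 197.762525 = 179.0026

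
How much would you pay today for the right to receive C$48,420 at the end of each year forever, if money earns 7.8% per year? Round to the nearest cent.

PV = PMT / i = 48420 / 0.078 = 620,769.2308

C$620,769.23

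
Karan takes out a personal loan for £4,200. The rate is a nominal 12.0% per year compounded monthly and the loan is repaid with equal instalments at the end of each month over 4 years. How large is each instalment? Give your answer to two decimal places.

£110.60

Periodic rate i = 0.12/12 = 0.01; n = 4 × 12 = 48 periods.
PMT = 4200 / ( [1 − (1+0.01)^(−48)] / 0.01 ) = 4200 / 37.973959 = 110.6021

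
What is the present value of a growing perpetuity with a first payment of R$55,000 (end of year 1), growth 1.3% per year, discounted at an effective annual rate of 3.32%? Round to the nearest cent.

R$2,722,772.28

PV = D₁/(r − g) = 55000/(0.0332 − 0.013) = 2,722,772.2772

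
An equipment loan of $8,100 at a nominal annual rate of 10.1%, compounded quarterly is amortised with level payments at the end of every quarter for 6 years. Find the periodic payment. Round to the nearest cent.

With 4 periods per year: i = 0.02525, n = 24.
PMT = 8100 / ( [1 − (1+0.02525)^(−24)] / 0.02525 ) = 8100 / 17.835689 = 454.1456

$454.15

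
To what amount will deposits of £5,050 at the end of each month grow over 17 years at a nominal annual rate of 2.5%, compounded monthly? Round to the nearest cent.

£1,282,088.37

Periodic rate i = 0.025/12 = 0.00208333; n = 17 × 12 = 204 periods.
Accumulation factor s(204|0.00208333) = 253.878886; FV = 5050 × 253.878886 = 1,282,088.3740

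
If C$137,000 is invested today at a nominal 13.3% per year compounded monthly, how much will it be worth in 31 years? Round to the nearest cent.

C$8,269,258.04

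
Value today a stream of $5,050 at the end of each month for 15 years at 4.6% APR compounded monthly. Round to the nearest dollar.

With 12 periods per year: i = 0.00383333, n = 180.
Annuity factor a(180|0.00383333) = 129.850917; PV = 5050 × 129.850917 = 655,747.1333

$655,747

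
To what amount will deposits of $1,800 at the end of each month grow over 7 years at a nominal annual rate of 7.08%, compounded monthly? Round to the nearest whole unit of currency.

$194,978

Periodic rate i = 0.0708/12 = 0.0059; n = 7 × 12 = 84 periods.
FV = PMT · [(1+i)^n − 1] / i = 1800 · 108.321032 = 194,977.8581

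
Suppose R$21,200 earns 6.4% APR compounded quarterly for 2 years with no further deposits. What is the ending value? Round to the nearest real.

R$24,071

Periodic rate i = 0.064/4 = 0.016; n = 2 × 4 = 8 periods.
FV = PV·(1+i)^n = 21,200 × 1.135402 = 24,070.5229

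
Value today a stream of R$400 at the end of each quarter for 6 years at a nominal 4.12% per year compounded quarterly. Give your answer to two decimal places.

With 4 periods per year: i = 0.0103, n = 24.
Annuity factor a(24|0.0103) = 21.167710; PV = 400 × 21.167710 = 8,467.0840

R$8,467.08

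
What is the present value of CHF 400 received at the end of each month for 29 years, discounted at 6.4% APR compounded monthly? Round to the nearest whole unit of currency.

i = 0.064/12 = 0.00533333 per month; n = 29·12 = 348.
PV = PMT · [1 − (1+i)^(−n)] / i = 400 · 158.049507 = 63,219.8028

CHF 63,220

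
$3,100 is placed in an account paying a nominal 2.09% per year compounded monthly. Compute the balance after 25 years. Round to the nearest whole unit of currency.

$5,225

i = 0.0209/12 = 0.00174167 per month; n = 25·12 = 300.
FV = PV·(1+i)^n = 3,100 × 1.685472 = 5,224.9625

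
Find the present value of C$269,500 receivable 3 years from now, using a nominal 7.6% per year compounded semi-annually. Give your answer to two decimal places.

C$215,463.97

With 2 periods per year: i = 0.038, n = 6.
PV = 269,500 / (1 + 0.038)^6 = 269,500 / 1.250789 = 215,463.9655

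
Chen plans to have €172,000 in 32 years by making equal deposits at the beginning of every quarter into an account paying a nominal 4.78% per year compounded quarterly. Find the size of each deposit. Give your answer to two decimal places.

With 4 periods per year: i = 0.01195, n = 128.
FV-annuity factor × (1+i) = 302.709553; PMT = 172000 / 302.709553 = 568.2014

€568.20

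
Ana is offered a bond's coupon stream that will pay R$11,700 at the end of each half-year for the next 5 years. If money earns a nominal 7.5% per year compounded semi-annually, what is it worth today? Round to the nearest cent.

i = 0.075/2 = 0.0375 per half-year; n = 5·2 = 10.
PV = PMT · [1 − (1+i)^(−n)] / i = 11700 · 8.212787 = 96,089.6108

R$96,089.61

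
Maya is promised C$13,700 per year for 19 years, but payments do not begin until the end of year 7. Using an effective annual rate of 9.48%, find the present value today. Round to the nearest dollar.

C$68,912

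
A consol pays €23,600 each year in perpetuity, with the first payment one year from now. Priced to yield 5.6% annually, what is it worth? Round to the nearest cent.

PV = C/r = 23600/0.056 = 421,428.5714

€421,428.57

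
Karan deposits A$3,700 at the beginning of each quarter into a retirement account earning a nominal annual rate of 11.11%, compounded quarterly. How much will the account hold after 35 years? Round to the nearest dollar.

Periodic rate i = 0.1111/4 = 0.027775; n = 35 × 4 = 140 periods.
FV = PMT · [(1+i)^n − 1] / i × (1+i) = 3700 · 1676.838930 = 6,204,304.0413
(Beginning-of-period payments → annuity-due factor ×(1+i).)

A$6,204,304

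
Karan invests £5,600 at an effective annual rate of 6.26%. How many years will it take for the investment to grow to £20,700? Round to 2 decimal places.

(1+i)^n = 20700/5600 = 3.69643, so n = ln 3.69643 / ln 1.0626 = 21.5315 years

21.53 years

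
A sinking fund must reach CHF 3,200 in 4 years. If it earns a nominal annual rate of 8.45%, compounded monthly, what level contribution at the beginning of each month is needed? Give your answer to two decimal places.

CHF 55.87

Periodic rate i = 0.0845/12 = 0.00704167; n = 4 × 12 = 48 periods.
PMT = 3200 / ( [(1+0.00704167)^48 − 1] / 0.00704167 × (1+i) ) = 3200 / 57.273476 = 55.8723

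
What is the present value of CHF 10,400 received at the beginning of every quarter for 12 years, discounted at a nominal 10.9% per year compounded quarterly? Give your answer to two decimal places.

CHF 284,184.58

Periodic rate i = 0.109/4 = 0.02725; n = 12 × 4 = 48 periods.
PV = PMT · [1 − (1+i)^(−n)] / i × (1+i) = 10400 · 27.325440 = 284,184.5784
Payments are at the start of each period, so multiply by (1+i).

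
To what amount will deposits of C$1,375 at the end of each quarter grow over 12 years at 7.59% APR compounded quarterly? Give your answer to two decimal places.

C$106,172.77

i = 0.0759/4 = 0.018975 per quarter; n = 12·4 = 48.
Accumulation factor s(48|0.018975) = 77.216563; FV = 1375 × 77.216563 = 106,172.7740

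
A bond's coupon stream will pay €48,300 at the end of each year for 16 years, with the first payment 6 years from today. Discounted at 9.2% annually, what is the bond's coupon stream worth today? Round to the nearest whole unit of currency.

PV at t=5 (ordinary 16-year annuity): 48300 × a(16|0.092) = 48300 × 8.210984 = 396,590.5193
PV₀ = 396,590.5193 / (1+0.092)^5 = 396,590.5193 / 1.552792 = 255,404.8477

€255,405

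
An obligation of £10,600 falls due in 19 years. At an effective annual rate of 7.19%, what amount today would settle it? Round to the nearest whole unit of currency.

PV = 10,600 / (1 + 0.0719)^19 = 10,600 / 3.740513 = 2,833.8360

£2,834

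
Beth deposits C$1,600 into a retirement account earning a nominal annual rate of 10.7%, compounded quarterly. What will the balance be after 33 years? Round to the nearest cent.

C$52,174.93

With 4 periods per year: i = 0.02675, n = 132.
FV = PV·(1+i)^n = 1,600 × 32.609333 = 52,174.9335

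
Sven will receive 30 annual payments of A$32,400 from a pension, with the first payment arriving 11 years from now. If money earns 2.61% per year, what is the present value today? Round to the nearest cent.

A$516,505.94

PV at t=10 (ordinary 30-year annuity): 32400 × a(30|0.0261) = 32400 × 20.626578 = 668,301.1282
Discount back 10 years: 668,301.1282 × (1+0.0261)^(−10) = 668,301.1282 × 0.772864 = 516,505.9374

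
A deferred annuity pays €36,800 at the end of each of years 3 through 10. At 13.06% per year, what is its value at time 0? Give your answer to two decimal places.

€137,869.53

PV at t=2 (ordinary 8-year annuity): 36800 × a(8|0.1306) = 36800 × 4.788929 = 176,232.6004
Discount back 2 years: 176,232.6004 × (1+0.1306)^(−2) = 176,232.6004 × 0.782316 = 137,869.5275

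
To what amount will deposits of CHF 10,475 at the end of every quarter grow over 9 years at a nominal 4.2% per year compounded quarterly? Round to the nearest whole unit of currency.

i = 0.042/4 = 0.0105 per quarter; n = 9·4 = 36.
FV = 10475 × [(1+0.0105)^36 − 1] / 0.0105 = 10475 × 43.475217 = 455,402.9031

CHF 455,403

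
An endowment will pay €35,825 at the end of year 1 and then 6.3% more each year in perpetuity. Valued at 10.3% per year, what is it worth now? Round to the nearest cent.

PV = D₁/(r − g) = 35825/(0.103 − 0.063) = 895,625.0000

€895,625.00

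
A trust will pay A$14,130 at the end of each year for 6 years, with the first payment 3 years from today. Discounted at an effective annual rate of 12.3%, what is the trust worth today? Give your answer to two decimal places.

A$45,676.47

PV at t=2 (ordinary 6-year annuity): 14130 × a(6|0.123) = 14130 × 4.076710 = 57,603.9172
Discount back 2 years: 57,603.9172 × (1+0.123)^(−2) = 57,603.9172 × 0.792940 = 45,676.4670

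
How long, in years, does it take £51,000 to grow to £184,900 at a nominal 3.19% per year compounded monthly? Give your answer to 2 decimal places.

40.43 years

Periodic rate i = 0.0319/12 = 0.00265833.
(1+i)^n = 184900/51000 = 3.62549, so n = ln 3.62549 / ln 1.00266 = 485.1539 months
= 485.1539/12 years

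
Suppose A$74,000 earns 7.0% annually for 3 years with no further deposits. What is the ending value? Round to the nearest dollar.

A$90,653

FV = 74,000 × (1 + 0.07)^3 = 90,653.1820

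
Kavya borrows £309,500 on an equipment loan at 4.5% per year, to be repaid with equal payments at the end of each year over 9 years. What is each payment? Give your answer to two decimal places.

£42,579.30

Annuity-PV factor = 7.268790; PMT = 309500 / 7.268790 = 42,579.2985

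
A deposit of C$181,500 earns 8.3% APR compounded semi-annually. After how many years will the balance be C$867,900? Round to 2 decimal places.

Periodic rate i = 0.083/2 = 0.0415.
n = ln(867900/181500) / ln(1+0.0415) = ln(4.78182) / 0.040662 = 38.4836 half-years
= 38.4836/2 years

19.24 years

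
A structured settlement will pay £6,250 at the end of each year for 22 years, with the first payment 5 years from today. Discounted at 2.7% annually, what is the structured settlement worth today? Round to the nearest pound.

Value one period before first payment (t=4): 6250 × [1 − (1+0.027)^(−22)] / 0.027 = 6250 × 16.426634 = 102,666.4648
PV₀ = 102,666.4648 / (1+0.027)^4 = 102,666.4648 / 1.112453 = 92,288.3398

£92,288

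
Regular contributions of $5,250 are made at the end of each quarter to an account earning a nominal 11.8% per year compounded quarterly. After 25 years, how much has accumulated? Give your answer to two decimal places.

$3,080,193.71

i = 0.118/4 = 0.0295 per quarter; n = 25·4 = 100.
FV = 5250 × [(1+0.0295)^100 − 1] / 0.0295 = 5250 × 586.703564 = 3,080,193.7125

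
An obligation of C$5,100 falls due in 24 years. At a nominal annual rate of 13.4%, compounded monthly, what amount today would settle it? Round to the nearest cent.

C$208.27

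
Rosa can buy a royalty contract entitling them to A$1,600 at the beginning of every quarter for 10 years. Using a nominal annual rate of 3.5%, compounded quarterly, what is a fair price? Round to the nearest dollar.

A$54,274

Periodic rate i = 0.035/4 = 0.00875; n = 10 × 4 = 40 periods.
Annuity factor a(40|0.00875) × (1+i) = 33.921472; PV = 1600 × 33.921472 = 54,274.3549
(Beginning-of-period payments → annuity-due factor ×(1+i).)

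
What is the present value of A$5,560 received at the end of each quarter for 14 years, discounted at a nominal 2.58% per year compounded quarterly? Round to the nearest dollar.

With 4 periods per year: i = 0.00645, n = 56.
PV = 5560 × [1 − (1+0.00645)^(−56)] / 0.00645 = 5560 × 46.876226 = 260,631.8190

A$260,632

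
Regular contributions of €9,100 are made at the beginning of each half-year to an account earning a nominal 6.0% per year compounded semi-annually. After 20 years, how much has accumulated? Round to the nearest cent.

€706,736.01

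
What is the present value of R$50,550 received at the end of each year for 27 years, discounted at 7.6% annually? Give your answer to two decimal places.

R$573,091.66

PV = PMT · [1 − (1+i)^(−n)] / i = 50550 · 11.337125 = 573,091.6570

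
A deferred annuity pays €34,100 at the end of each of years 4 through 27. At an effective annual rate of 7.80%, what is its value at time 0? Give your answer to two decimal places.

PV at t=3 (ordinary 24-year annuity): 34100 × a(24|0.078) = 34100 × 10.706755 = 365,100.3605
PV₀ = 365,100.3605 / (1+0.078)^3 = 365,100.3605 / 1.252727 = 291,444.5774

€291,444.58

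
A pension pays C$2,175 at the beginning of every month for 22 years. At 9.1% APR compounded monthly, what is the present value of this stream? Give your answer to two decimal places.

i = 0.091/12 = 0.00758333 per month; n = 22·12 = 264.
Annuity factor a(264|0.00758333) × (1+i) = 114.786260; PV = 2175 × 114.786260 = 249,660.1146
(Beginning-of-period payments → annuity-due factor ×(1+i).)

C$249,660.11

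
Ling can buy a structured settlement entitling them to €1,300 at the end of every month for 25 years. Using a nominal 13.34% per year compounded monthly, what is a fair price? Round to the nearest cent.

Periodic rate i = 0.1334/12 = 0.0111167; n = 25 × 12 = 300 periods.
PV = PMT · [1 − (1+i)^(−n)] / i = 1300 · 86.691815 = 112,699.3595

€112,699.36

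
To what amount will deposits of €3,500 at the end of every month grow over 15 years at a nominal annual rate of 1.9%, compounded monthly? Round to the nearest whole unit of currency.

€728,285

Periodic rate i = 0.019/12 = 0.00158333; n = 15 × 12 = 180 periods.
FV = 3500 × [(1+0.00158333)^180 − 1] / 0.00158333 = 3500 × 208.081485 = 728,285.1962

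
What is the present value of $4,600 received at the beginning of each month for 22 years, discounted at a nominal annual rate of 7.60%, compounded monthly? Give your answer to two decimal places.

$592,872.04

i = 0.076/12 = 0.00633333 per month; n = 22·12 = 264.
Annuity factor a(264|0.00633333) × (1+i) = 128.885226; PV = 4600 × 128.885226 = 592,872.0385
(Beginning-of-period payments → annuity-due factor ×(1+i).)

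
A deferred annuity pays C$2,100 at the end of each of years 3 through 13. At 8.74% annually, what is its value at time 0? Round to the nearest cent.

PV at t=2 (ordinary 11-year annuity): 2100 × a(11|0.0874) = 2100 × 6.889609 = 14,468.1785
Discount back 2 years: 14,468.1785 × (1+0.0874)^(−2) = 14,468.1785 × 0.845710 = 12,235.8798

C$12,235.88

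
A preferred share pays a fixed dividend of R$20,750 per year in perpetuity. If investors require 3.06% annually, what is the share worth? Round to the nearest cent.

PV = C/r = 20750/0.0306 = 678,104.5752

R$678,104.58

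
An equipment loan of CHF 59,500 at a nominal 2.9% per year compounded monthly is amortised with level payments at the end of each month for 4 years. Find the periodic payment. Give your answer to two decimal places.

CHF 1,314.36

Periodic rate i = 0.029/12 = 0.00241667; n = 4 × 12 = 48 periods.
PMT = 59500 / ( [1 − (1+0.00241667)^(−48)] / 0.00241667 ) = 59500 / 45.269029 = 1,314.3644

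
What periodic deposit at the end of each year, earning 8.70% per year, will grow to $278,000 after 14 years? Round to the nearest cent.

PMT = 278000 / ( [(1+0.087)^14 − 1] / 0.087 ) = 278000 / 25.462548 = 10,917.9963

$10,918.00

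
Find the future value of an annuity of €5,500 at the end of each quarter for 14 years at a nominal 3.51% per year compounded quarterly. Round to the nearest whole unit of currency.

With 4 periods per year: i = 0.008775, n = 56.
FV = PMT · [(1+i)^n − 1] / i = 5500 · 71.920577 = 395,563.1745

€395,563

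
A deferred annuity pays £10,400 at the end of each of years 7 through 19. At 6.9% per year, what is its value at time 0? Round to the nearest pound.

£58,576

Value one period before first payment (t=6): 10400 × [1 − (1+0.069)^(−13)] / 0.069 = 10400 × 8.405229 = 87,414.3800
PV₀ = 87,414.3800 / (1+0.069)^6 = 87,414.3800 / 1.492335 = 58,575.5872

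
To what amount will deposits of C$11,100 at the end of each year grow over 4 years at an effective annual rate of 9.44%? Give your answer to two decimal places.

C$51,092.04

FV = 11100 × [(1+0.0944)^4 − 1] / 0.0944 = 11100 × 4.602887 = 51,092.0421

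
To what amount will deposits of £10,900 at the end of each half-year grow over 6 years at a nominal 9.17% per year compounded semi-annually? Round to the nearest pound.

£169,386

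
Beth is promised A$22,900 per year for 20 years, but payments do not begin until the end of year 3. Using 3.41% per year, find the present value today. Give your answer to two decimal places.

Value one period before first payment (t=2): 22900 × [1 − (1+0.0341)^(−20)] / 0.0341 = 22900 × 14.328842 = 328,130.4906
Discount back 2 years: 328,130.4906 × (1+0.0341)^(−2) = 328,130.4906 × 0.935136 = 306,846.7386

A$306,846.74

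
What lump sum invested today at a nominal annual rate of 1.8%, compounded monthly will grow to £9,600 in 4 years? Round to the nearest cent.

£8,933.58

With 12 periods per year: i = 0.0015, n = 48.
PV = 9,600 / (1 + 0.0015)^48 = 9,600 / 1.074597 = 8,933.5785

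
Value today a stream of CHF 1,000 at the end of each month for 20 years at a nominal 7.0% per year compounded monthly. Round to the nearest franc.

CHF 128,983

i = 0.07/12 = 0.00583333 per month; n = 20·12 = 240.
PV = PMT · [1 − (1+i)^(−n)] / i = 1000 · 128.982506 = 128,982.5065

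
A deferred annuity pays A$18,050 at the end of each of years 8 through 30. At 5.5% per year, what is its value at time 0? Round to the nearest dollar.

Value one period before first payment (t=7): 18050 × [1 − (1+0.055)^(−23)] / 0.055 = 18050 × 12.875042 = 232,394.5152
PV₀ = 232,394.5152 / (1+0.055)^7 = 232,394.5152 / 1.454679 = 159,756.5439

A$159,757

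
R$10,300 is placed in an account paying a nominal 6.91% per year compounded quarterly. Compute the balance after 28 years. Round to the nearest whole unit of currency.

With 4 periods per year: i = 0.017275, n = 112.
FV = 10,300 × (1 + 0.017275)^112 = 70,135.0076

R$70,135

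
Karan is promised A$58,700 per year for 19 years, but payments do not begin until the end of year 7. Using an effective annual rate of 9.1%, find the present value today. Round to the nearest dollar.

PV at t=6 (ordinary 19-year annuity): 58700 × a(19|0.091) = 58700 × 8.888677 = 521,765.3439
Discount back 6 years: 521,765.3439 × (1+0.091)^(−6) = 521,765.3439 × 0.592996 = 309,404.5713

A$309,405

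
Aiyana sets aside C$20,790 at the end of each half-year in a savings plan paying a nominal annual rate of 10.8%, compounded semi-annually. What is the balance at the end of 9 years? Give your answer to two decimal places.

i = 0.108/2 = 0.054 per half-year; n = 9·2 = 18.
FV = 20790 × [(1+0.054)^18 − 1] / 0.054 = 20790 × 29.205525 = 607,182.8714

C$607,182.87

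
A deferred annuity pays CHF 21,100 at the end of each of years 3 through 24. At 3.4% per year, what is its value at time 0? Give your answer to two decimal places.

PV at t=2 (ordinary 22-year annuity): 21100 × a(22|0.034) = 21100 × 15.316630 = 323,180.8933
PV₀ = 323,180.8933 / (1+0.034)^2 = 323,180.8933 / 1.069156 = 302,276.6493

CHF 302,276.65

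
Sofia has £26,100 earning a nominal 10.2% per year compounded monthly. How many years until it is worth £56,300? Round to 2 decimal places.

Periodic rate i = 0.102/12 = 0.0085.
n = ln(56300/26100) / ln(1+0.0085) = ln(2.15709) / 0.008464 = 90.8261 months
= 90.8261/12 years

7.57 years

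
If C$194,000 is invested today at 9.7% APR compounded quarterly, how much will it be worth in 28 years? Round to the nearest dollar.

C$2,839,688

With 4 periods per year: i = 0.02425, n = 112.
FV = PV·(1+i)^n = 194,000 × 14.637568 = 2,839,688.2468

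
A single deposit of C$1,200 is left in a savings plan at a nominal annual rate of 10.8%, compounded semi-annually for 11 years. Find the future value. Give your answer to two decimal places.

C$3,816.58

With 2 periods per year: i = 0.054, n = 22.
1,200 × (1+0.054)^22 = 1,200 × 3.180486 = 3,816.5828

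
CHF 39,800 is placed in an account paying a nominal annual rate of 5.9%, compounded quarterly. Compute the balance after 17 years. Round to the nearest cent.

With 4 periods per year: i = 0.01475, n = 68.
FV = 39,800 × (1 + 0.01475)^68 = 107,720.6961

CHF 107,720.70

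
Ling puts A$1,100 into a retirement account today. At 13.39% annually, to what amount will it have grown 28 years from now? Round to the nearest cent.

A$37,109.56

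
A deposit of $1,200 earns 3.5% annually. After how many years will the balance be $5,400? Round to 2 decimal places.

43.72 years

n = ln(5400/1200) / ln(1+0.035) = ln(4.50000) / 0.034401 = 43.7214 years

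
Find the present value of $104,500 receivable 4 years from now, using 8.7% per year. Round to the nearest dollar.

Discount factor = (1+0.087)^(−4) = 0.716278; PV = 104,500 × 0.716278 = 74,851.0874

$74,851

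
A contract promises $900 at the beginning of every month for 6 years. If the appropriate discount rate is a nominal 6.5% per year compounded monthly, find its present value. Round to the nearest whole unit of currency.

i = 0.065/12 = 0.00541667 per month; n = 6·12 = 72.
PV = 900 × [1 − (1+0.00541667)^(−72)] / 0.00541667 × (1+i) = 900 × 59.810879 = 53,829.7911
(annuity-due: payments at period start, so ×(1+i).)

$53,830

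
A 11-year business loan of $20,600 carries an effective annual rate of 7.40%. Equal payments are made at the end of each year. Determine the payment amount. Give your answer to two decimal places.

$2,802.14

PMT = 20600 / ( [1 − (1+0.074)^(−11)] / 0.074 ) = 20600 / 7.351521 = 2,802.1413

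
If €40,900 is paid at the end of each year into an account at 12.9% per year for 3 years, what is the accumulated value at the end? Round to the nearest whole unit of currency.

€139,209

FV = PMT · [(1+i)^n − 1] / i = 40900 · 3.403641 = 139,208.9169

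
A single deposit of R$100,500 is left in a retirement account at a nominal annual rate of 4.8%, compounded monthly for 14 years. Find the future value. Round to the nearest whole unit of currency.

R$196,530

i = 0.048/12 = 0.004 per month; n = 14·12 = 168.
FV = 100,500 × (1 + 0.004)^168 = 196,530.4342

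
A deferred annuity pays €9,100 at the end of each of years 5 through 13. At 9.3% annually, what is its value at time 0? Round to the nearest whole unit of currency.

€37,765

PV at t=4 (ordinary 9-year annuity): 9100 × a(9|0.093) = 9100 × 5.922816 = 53,897.6299
PV₀ = 53,897.6299 / (1+0.093)^4 = 53,897.6299 / 1.427186 = 37,764.9593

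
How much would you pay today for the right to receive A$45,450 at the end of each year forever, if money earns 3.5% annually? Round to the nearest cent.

PV = PMT / i = 45450 / 0.035 = 1,298,571.4286

A$1,298,571.43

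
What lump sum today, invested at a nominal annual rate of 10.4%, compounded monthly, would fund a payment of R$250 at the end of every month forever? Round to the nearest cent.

Periodic rate i = 0.104/12 = 0.00866667.
PV = C/r = 250/0.00866667 = 28,846.1538

R$28,846.15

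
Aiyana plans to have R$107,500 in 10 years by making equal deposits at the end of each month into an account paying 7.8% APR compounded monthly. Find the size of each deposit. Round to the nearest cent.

R$594.19

Periodic rate i = 0.078/12 = 0.0065; n = 10 × 12 = 120 periods.
PMT = 107500 / ( [(1+0.0065)^120 − 1] / 0.0065 ) = 107500 / 180.918927 = 594.1888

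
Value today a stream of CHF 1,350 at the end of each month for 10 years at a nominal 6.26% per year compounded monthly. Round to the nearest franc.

Periodic rate i = 0.0626/12 = 0.00521667; n = 10 × 12 = 120 periods.
PV = PMT · [1 − (1+i)^(−n)] / i = 1350 · 89.022895 = 120,180.9089

CHF 120,181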